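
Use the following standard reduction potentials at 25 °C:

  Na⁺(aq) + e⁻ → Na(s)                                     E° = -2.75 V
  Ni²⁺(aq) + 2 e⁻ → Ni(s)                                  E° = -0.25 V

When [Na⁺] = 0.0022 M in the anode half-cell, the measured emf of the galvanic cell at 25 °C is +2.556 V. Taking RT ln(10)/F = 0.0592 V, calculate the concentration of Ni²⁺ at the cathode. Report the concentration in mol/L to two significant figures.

Ni²⁺/Ni is the cathode, Na⁺/Na the anode: E°cell = +2.50 V, n = 2.
Overall reaction: Ni²⁺(aq) + 2 Na(s) → Ni(s) + 2 Na⁺(aq); Q = [Na⁺]^2/[Ni²⁺]^1.
From E = E° − (0.0592/n) log Q: log Q = (E° − E)·n/0.0592 = (+2.50 − (+2.556))·2/0.0592 = -1.8919.
So 1·log[Ni²⁺] = 2·log(0.0022) − log Q = -5.3152 − (-1.8919) = -3.4233; [Ni²⁺] = 10^(-3.4233) ≈ 0.00038 M.

0.00038 M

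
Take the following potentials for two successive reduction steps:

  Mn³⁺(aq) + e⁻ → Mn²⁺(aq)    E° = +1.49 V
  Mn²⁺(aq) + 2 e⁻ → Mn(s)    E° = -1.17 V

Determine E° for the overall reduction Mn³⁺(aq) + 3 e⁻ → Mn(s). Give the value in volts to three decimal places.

Standard free energies of sequential steps add: ΔG°₃ = ΔG°₁ + ΔG°₂, so n₃E°₃ = n₁E°₁ + n₂E°₂.
E°₃ = (1×+1.49 + 2×-1.17) / 3 = (-0.850) / 3 = -0.283 V.
Simply averaging or adding the two E° values would be wrong; the electron-weighted sum is required.

-0.283 V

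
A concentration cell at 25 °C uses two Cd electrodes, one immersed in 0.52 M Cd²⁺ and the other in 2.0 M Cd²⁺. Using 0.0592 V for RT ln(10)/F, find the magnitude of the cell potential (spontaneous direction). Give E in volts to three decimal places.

For a concentration cell E°cell = 0. The 2.0 M side is the cathode (reduction is favoured where [Cd²⁺] is higher).
With n = 2, E = −(0.0592/2) log([Cd²⁺]ₐₙ/[Cd²⁺]꜀ₐₜ) = −(0.0592/2) log(0.52/2) = −(0.0592/2)(-0.585) = +0.017 V.

+0.017 V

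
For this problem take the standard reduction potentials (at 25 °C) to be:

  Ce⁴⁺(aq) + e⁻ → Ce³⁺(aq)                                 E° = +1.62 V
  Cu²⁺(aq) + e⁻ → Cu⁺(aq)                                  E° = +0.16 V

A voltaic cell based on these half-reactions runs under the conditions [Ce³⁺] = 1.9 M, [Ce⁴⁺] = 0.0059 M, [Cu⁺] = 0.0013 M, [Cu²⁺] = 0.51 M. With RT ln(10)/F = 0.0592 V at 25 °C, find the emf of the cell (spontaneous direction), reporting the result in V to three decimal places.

+1.158 V

Ce⁴⁺/Ce³⁺ is the cathode (higher E°), Cu²⁺/Cu⁺ the anode: E°cell = +1.62 − (+0.16) = +1.46 V, n = 1.
Overall: Ce⁴⁺(aq) + Cu⁺(aq) → Ce³⁺(aq) + Cu²⁺(aq)
Q = [Ce³⁺]·[Cu²⁺] / ([Ce⁴⁺]·[Cu⁺]); log Q = 5.102.
E = E° − (0.0592/n) log Q = +1.46 − (0.0592/1)(5.102) = +1.158 V.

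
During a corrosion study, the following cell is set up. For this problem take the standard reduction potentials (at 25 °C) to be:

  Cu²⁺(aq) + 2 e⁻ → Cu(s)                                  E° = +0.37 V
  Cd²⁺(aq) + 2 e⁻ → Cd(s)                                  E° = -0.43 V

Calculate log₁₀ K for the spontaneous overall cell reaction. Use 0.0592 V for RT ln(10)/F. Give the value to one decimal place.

27.0

Cathode: Cu²⁺/Cu; anode: Cd²⁺/Cd. E°cell = +0.80 V, n = 2.
log K = nE°cell / 0.0592 = (2)(+0.80) / 0.0592 = 27.0.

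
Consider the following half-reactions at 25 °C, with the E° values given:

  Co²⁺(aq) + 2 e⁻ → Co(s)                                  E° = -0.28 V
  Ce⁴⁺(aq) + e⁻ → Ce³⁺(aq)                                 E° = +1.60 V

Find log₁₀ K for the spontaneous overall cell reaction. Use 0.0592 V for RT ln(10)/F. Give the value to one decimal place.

63.5

Cathode: Ce⁴⁺/Ce³⁺; anode: Co²⁺/Co. E°cell = +1.88 V, n = 2.
log K = nE°cell / 0.0592 = (2)(+1.88) / 0.0592 = 63.5.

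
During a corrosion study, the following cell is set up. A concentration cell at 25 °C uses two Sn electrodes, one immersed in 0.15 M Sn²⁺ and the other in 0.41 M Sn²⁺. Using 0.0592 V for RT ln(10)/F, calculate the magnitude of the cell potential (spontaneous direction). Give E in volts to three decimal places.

For a concentration cell E°cell = 0. The 0.41 M side is the cathode (reduction is favoured where [Sn²⁺] is higher).
With n = 2, E = −(0.0592/2) log([Sn²⁺]ₐₙ/[Sn²⁺]꜀ₐₜ) = −(0.0592/2) log(0.15/0.41) = −(0.0592/2)(-0.437) = +0.013 V.

+0.013 V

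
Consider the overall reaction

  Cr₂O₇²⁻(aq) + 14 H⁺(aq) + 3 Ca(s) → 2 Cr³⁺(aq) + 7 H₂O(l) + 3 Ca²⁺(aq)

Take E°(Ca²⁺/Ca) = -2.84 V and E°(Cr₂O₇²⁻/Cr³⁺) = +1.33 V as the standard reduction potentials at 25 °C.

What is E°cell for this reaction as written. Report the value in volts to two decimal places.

The Cr₂O₇²⁻/Cr³⁺ couple has the higher reduction potential, so it is the cathode; Ca²⁺/Ca is oxidised at the anode.
E°cell = E°(cathode) − E°(anode) = (+1.33) − (-2.84) = +4.17 V.

+4.17 V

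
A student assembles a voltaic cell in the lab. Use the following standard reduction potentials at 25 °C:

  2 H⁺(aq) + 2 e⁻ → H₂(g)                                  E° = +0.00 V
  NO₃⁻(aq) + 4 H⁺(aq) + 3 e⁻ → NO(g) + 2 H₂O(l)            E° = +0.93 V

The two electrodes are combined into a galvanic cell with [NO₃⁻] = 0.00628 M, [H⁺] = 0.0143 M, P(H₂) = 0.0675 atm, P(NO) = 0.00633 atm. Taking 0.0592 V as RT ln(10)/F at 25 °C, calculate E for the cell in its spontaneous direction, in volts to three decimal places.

+0.859 V

NO₃⁻/NO is the cathode (higher E°), H⁺/H₂ the anode: E°cell = +0.93 − (+0.00) = +0.93 V, n = 6.
Overall: 2 NO₃⁻(aq) + 2 H⁺(aq) + 3 H₂(g) → 2 NO(g) + 4 H₂O(l)
Q = P(NO)^2 / ([NO₃⁻]^2·[H⁺]^2·P(H₂)^3); log Q = 7.208.
E = E° − (0.0592/n) log Q = +0.93 − (0.0592/6)(7.208) = +0.859 V.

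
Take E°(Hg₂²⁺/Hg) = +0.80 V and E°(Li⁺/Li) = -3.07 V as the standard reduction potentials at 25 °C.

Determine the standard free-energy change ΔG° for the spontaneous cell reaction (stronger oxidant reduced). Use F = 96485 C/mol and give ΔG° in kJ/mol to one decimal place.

Hg₂²⁺/Hg (E° = +0.80 V) is the cathode; Li⁺/Li (E° = -3.07 V) is the anode, so E°cell = +3.87 V.
Balancing electrons gives n = 2 (lcm of 2 and 1).
ΔG° = −nFE° = −(2)(96485)(+3.87) = -746,794 J = -746.8 kJ/mol.

-746.8 kJ/mol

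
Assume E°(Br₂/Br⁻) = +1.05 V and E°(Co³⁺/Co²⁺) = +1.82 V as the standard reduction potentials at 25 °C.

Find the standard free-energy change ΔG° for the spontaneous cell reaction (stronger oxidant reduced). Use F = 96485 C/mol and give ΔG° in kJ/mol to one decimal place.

Co³⁺/Co²⁺ (E° = +1.82 V) is the cathode; Br₂/Br⁻ (E° = +1.05 V) is the anode, so E°cell = +0.77 V.
Balancing electrons gives n = 2 (lcm of 1 and 2).
ΔG° = −nFE° = −(2)(96485)(+0.77) = -148,587 J = -148.6 kJ/mol.

-148.6 kJ/mol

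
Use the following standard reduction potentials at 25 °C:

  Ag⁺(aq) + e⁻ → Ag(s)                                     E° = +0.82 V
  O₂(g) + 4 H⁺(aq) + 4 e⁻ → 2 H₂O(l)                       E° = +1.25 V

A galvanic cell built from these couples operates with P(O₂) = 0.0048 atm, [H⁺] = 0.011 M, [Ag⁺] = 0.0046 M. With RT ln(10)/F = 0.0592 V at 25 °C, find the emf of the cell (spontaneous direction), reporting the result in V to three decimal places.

O₂/H₂O is the cathode (higher E°), Ag⁺/Ag the anode: E°cell = +1.25 − (+0.82) = +0.43 V, n = 4.
Overall: O₂(g) + 4 H⁺(aq) + 4 Ag(s) → 2 H₂O(l) + 4 Ag⁺(aq)
Q = [Ag⁺]^4 / (P(O₂)·[H⁺]^4); log Q = 0.804.
E = E° − (0.0592/n) log Q = +0.43 − (0.0592/4)(0.804) = +0.418 V.

+0.418 V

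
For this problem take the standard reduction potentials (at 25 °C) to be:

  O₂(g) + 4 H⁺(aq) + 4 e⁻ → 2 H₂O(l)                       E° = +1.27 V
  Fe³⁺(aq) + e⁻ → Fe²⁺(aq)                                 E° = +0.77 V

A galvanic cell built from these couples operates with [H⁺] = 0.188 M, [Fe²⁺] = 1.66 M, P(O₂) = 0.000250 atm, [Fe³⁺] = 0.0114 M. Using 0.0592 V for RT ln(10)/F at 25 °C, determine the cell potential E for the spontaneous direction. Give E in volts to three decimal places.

+0.532 V

O₂/H₂O is the cathode (higher E°), Fe³⁺/Fe²⁺ the anode: E°cell = +1.27 − (+0.77) = +0.50 V, n = 4.
Overall: O₂(g) + 4 H⁺(aq) + 4 Fe²⁺(aq) → 2 H₂O(l) + 4 Fe³⁺(aq)
Q = [Fe³⁺]^4 / (P(O₂)·[H⁺]^4·[Fe²⁺]^4); log Q = -2.147.
E = E° − (0.0592/n) log Q = +0.50 − (0.0592/4)(-2.147) = +0.532 V.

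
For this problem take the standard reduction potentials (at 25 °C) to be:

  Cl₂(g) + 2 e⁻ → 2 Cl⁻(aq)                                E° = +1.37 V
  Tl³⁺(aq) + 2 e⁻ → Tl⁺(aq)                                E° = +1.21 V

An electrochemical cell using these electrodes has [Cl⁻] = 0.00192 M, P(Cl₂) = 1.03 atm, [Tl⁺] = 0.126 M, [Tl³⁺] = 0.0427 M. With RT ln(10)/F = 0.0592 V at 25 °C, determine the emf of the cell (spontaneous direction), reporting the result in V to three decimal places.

+0.335 V

Cl₂/Cl⁻ is the cathode (higher E°), Tl³⁺/Tl⁺ the anode: E°cell = +1.37 − (+1.21) = +0.16 V, n = 2.
Overall: Cl₂(g) + Tl⁺(aq) → 2 Cl⁻(aq) + Tl³⁺(aq)
Q = [Cl⁻]^2·[Tl³⁺] / (P(Cl₂)·[Tl⁺]); log Q = -5.916.
E = E° − (0.0592/n) log Q = +0.16 − (0.0592/2)(-5.916) = +0.335 V.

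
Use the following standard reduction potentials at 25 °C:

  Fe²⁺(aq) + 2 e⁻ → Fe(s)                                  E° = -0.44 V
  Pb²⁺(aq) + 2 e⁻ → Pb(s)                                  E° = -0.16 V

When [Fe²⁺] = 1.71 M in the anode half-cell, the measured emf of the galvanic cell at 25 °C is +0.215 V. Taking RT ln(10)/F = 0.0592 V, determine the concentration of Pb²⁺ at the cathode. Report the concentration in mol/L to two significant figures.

Pb²⁺/Pb is the cathode, Fe²⁺/Fe the anode: E°cell = +0.28 V, n = 2.
Overall reaction: Pb²⁺(aq) + Fe(s) → Pb(s) + Fe²⁺(aq); Q = [Fe²⁺]^1/[Pb²⁺]^1.
From E = E° − (0.0592/n) log Q: log Q = (E° − E)·n/0.0592 = (+0.28 − (+0.215))·2/0.0592 = 2.1959.
So 1·log[Pb²⁺] = 1·log(1.71) − log Q = 0.2330 − (2.1959) = -1.9629; [Pb²⁺] = 10^(-1.9629) ≈ 0.011 M.

0.011 M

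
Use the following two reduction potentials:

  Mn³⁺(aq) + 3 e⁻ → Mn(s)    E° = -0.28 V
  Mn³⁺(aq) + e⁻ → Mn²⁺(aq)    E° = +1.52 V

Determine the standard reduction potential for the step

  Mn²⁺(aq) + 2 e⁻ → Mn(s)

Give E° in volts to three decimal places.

Sequential free energies add, so n₃E°₃ = n₁E°₁ + n₂E°₂.
With n₃ = 3, and the known step contributing 1×(+1.52) V, the unknown satisfies 2·E° = 3×(-0.28) − 1×(+1.52) = -2.360.
E° = -2.360 / 2 = -1.180 V.

-1.180 V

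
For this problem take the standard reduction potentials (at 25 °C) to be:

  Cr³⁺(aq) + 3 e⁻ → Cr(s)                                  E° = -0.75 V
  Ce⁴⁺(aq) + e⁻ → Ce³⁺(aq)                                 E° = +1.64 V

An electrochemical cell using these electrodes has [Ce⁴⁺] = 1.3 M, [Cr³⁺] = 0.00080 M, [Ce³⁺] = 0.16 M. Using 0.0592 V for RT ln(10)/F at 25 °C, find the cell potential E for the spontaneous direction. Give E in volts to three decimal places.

Ce⁴⁺/Ce³⁺ is the cathode (higher E°), Cr³⁺/Cr the anode: E°cell = +1.64 − (-0.75) = +2.39 V, n = 3.
Overall: 3 Ce⁴⁺(aq) + Cr(s) → 3 Ce³⁺(aq) + Cr³⁺(aq)
Q = [Ce³⁺]^3·[Cr³⁺] / ([Ce⁴⁺]^3); log Q = -5.826.
E = E° − (0.0592/n) log Q = +2.39 − (0.0592/3)(-5.826) = +2.505 V.

+2.505 V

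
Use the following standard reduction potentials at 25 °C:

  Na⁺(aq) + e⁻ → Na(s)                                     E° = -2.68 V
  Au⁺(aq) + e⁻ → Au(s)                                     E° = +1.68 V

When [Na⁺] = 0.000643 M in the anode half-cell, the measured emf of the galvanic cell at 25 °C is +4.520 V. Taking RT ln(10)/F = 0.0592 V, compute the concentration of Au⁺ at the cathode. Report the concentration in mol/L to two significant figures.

Au⁺/Au is the cathode, Na⁺/Na the anode: E°cell = +4.36 V, n = 1.
Overall reaction: Au⁺(aq) + Na(s) → Au(s) + Na⁺(aq); Q = [Na⁺]^1/[Au⁺]^1.
From E = E° − (0.0592/n) log Q: log Q = (E° − E)·n/0.0592 = (+4.36 − (+4.520))·1/0.0592 = -2.7027.
So 1·log[Au⁺] = 1·log(0.000643) − log Q = -3.1918 − (-2.7027) = -0.4891; [Au⁺] = 10^(-0.4891) ≈ 0.32 M.

0.32 M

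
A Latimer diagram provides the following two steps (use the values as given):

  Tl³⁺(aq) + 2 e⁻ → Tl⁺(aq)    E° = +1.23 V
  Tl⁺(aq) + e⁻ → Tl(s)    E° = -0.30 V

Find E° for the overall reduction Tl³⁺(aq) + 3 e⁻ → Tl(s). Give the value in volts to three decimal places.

Adding the free-energy changes (−nFE°) of the two steps gives −n₃FE°₃ = −n₁FE°₁ − n₂FE°₂.
E°₃ = (2×+1.23 + 1×-0.30) / 3 = (+2.160) / 3 = +0.720 V.

+0.720 V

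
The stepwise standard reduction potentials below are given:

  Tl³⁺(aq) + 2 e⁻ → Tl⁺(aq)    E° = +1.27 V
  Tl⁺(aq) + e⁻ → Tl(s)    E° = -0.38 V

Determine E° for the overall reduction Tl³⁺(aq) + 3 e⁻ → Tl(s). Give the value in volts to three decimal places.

+0.720 V

Since ΔG° = −nFE° is additive over sequential reductions, n₃E°₃ = n₁E°₁ + n₂E°₂.
E°₃ = (2×+1.27 + 1×-0.38) / 3 = (+2.160) / 3 = +0.720 V.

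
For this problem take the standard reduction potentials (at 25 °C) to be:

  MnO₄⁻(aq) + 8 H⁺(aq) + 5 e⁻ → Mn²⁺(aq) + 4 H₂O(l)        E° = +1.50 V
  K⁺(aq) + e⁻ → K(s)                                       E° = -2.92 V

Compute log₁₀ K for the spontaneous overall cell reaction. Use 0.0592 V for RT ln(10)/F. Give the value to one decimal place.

373.3

Cathode: MnO₄⁻/Mn²⁺; anode: K⁺/K. E°cell = +4.42 V, n = 5.
log K = nE°cell / 0.0592 = (5)(+4.42) / 0.0592 = 373.3.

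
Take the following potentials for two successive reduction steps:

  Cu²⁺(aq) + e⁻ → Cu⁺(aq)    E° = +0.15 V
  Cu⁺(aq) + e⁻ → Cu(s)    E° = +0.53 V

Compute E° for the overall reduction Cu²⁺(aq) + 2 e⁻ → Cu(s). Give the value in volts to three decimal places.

Adding the free-energy changes (−nFE°) of the two steps gives −n₃FE°₃ = −n₁FE°₁ − n₂FE°₂.
E°₃ = (1×+0.15 + 1×+0.53) / 2 = (+0.680) / 2 = +0.340 V.

+0.340 V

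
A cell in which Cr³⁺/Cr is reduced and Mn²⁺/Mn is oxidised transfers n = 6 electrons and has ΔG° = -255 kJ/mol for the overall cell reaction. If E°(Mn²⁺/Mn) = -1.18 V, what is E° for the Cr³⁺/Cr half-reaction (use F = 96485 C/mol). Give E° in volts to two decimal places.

-0.74 V

E°cell = −ΔG°/(nF) = −(-255×10³)/((6)(96485)) = +0.440 V.
Since Cr³⁺/Cr is the cathode and Mn²⁺/Mn the anode, E°cell = E°(Cr³⁺/Cr) − E°(Mn²⁺/Mn).
So E°(Cr³⁺/Cr) = E°cell + E°(Mn²⁺/Mn) = +0.440 + (-1.18) = -0.74 V.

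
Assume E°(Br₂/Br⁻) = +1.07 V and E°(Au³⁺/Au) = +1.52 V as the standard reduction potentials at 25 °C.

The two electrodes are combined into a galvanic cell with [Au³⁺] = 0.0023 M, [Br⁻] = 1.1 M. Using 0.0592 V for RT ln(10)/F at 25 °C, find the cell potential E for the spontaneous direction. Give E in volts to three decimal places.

Au³⁺/Au is the cathode (higher E°), Br₂/Br⁻ the anode: E°cell = +1.52 − (+1.07) = +0.45 V, n = 6.
Overall: 2 Au³⁺(aq) + 6 Br⁻(aq) → 2 Au(s) + 3 Br₂(l)
Q = 1 / ([Au³⁺]^2·[Br⁻]^6); log Q = 5.028.
E = E° − (0.0592/n) log Q = +0.45 − (0.0592/6)(5.028) = +0.400 V.

+0.400 V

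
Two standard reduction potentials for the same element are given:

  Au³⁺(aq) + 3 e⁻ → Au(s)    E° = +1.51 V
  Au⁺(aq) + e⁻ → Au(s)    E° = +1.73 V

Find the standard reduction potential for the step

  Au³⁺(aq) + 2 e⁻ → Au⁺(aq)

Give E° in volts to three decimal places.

+1.400 V

Sequential free energies add, so n₃E°₃ = n₁E°₁ + n₂E°₂.
With n₃ = 3, and the known step contributing 1×(+1.73) V, the unknown satisfies 2·E° = 3×(+1.51) − 1×(+1.73) = +2.800.
E° = +2.800 / 2 = +1.400 V.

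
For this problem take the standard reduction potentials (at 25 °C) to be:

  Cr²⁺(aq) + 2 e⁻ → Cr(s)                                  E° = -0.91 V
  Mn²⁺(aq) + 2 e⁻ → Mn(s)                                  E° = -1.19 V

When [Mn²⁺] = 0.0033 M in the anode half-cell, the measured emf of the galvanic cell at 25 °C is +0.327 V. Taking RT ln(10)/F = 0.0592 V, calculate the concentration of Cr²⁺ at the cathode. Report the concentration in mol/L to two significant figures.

Cr²⁺/Cr is the cathode, Mn²⁺/Mn the anode: E°cell = +0.28 V, n = 2.
Overall reaction: Cr²⁺(aq) + Mn(s) → Cr(s) + Mn²⁺(aq); Q = [Mn²⁺]^1/[Cr²⁺]^1.
From E = E° − (0.0592/n) log Q: log Q = (E° − E)·n/0.0592 = (+0.28 − (+0.327))·2/0.0592 = -1.5878.
So 1·log[Cr²⁺] = 1·log(0.0033) − log Q = -2.4815 − (-1.5878) = -0.8937; [Cr²⁺] = 10^(-0.8937) ≈ 0.13 M.

0.13 M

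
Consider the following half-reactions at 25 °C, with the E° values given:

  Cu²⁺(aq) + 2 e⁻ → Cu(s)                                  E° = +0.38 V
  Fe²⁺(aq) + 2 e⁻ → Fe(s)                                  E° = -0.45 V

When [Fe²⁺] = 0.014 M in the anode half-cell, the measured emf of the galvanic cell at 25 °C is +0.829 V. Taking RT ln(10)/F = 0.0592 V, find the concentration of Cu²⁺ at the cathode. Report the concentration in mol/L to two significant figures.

Cu²⁺/Cu is the cathode, Fe²⁺/Fe the anode: E°cell = +0.83 V, n = 2.
Overall reaction: Cu²⁺(aq) + Fe(s) → Cu(s) + Fe²⁺(aq); Q = [Fe²⁺]^1/[Cu²⁺]^1.
From E = E° − (0.0592/n) log Q: log Q = (E° − E)·n/0.0592 = (+0.83 − (+0.829))·2/0.0592 = 0.0338.
So 1·log[Cu²⁺] = 1·log(0.014) − log Q = -1.8539 − (0.0338) = -1.8877; [Cu²⁺] = 10^(-1.8877) ≈ 0.013 M.

0.013 M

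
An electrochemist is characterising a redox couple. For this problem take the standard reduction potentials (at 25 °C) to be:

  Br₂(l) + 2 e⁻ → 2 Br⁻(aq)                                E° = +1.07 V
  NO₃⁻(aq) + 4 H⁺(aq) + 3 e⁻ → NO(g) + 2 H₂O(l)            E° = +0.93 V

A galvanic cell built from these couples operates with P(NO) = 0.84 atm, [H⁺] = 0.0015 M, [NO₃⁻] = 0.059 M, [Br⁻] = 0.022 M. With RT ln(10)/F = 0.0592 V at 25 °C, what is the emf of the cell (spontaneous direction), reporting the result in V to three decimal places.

Br₂/Br⁻ is the cathode (higher E°), NO₃⁻/NO the anode: E°cell = +1.07 − (+0.93) = +0.14 V, n = 6.
Overall: 3 Br₂(l) + 2 NO(g) + 4 H₂O(l) → 6 Br⁻(aq) + 2 NO₃⁻(aq) + 8 H⁺(aq)
Q = [Br⁻]^6·[NO₃⁻]^2·[H⁺]^8 / (P(NO)^2); log Q = -34.844.
E = E° − (0.0592/n) log Q = +0.14 − (0.0592/6)(-34.844) = +0.484 V.

+0.484 V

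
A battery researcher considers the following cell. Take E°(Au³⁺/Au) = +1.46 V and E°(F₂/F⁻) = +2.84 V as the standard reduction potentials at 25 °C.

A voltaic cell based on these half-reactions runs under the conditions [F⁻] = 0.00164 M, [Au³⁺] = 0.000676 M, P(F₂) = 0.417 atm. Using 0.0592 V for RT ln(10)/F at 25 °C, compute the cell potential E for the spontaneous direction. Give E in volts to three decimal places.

F₂/F⁻ is the cathode (higher E°), Au³⁺/Au the anode: E°cell = +2.84 − (+1.46) = +1.38 V, n = 6.
Overall: 3 F₂(g) + 2 Au(s) → 6 F⁻(aq) + 2 Au³⁺(aq)
Q = [F⁻]^6·[Au³⁺]^2 / (P(F₂)^3); log Q = -21.911.
E = E° − (0.0592/n) log Q = +1.38 − (0.0592/6)(-21.911) = +1.596 V.

+1.596 V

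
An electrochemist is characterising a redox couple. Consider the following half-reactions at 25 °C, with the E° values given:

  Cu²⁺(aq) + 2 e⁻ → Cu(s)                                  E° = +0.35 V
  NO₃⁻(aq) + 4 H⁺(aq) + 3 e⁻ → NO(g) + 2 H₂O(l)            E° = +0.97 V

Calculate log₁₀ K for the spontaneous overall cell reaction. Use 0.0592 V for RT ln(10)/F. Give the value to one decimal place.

62.8

Cathode: NO₃⁻/NO; anode: Cu²⁺/Cu. E°cell = +0.62 V, n = 6.
log K = nE°cell / 0.0592 = (6)(+0.62) / 0.0592 = 62.8.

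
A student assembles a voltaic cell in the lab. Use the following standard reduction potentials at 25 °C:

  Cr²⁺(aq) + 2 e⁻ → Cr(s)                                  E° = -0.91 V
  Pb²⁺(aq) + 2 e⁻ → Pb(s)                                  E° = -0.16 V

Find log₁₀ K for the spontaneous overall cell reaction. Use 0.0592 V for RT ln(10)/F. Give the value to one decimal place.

25.3

Cathode: Pb²⁺/Pb; anode: Cr²⁺/Cr. E°cell = +0.75 V, n = 2.
log K = nE°cell / 0.0592 = (2)(+0.75) / 0.0592 = 25.3.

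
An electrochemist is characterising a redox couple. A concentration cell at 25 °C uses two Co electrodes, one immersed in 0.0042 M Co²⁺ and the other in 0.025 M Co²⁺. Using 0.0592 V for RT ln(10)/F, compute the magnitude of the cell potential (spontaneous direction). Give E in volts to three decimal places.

+0.023 V

For a concentration cell E°cell = 0. The 0.025 M side is the cathode (reduction is favoured where [Co²⁺] is higher).
With n = 2, E = −(0.0592/2) log([Co²⁺]ₐₙ/[Co²⁺]꜀ₐₜ) = −(0.0592/2) log(0.0042/0.025) = −(0.0592/2)(-0.775) = +0.023 V.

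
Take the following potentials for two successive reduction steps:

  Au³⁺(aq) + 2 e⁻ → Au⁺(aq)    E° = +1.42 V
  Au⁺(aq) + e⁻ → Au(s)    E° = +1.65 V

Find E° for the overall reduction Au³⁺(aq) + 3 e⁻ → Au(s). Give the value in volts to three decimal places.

+1.497 V

Since ΔG° = −nFE° is additive over sequential reductions, n₃E°₃ = n₁E°₁ + n₂E°₂.
E°₃ = (2×+1.42 + 1×+1.65) / 3 = (+4.490) / 3 = +1.497 V.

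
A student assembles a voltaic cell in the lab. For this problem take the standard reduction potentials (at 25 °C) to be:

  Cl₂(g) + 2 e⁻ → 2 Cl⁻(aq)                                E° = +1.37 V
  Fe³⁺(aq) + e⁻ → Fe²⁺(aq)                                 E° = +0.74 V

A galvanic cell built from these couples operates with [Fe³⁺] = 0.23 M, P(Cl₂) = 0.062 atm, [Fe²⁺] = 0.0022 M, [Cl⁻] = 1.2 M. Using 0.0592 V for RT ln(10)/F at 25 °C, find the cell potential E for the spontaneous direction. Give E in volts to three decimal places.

+0.470 V

Cl₂/Cl⁻ is the cathode (higher E°), Fe³⁺/Fe²⁺ the anode: E°cell = +1.37 − (+0.74) = +0.63 V, n = 2.
Overall: Cl₂(g) + 2 Fe²⁺(aq) → 2 Cl⁻(aq) + 2 Fe³⁺(aq)
Q = [Cl⁻]^2·[Fe³⁺]^2 / (P(Cl₂)·[Fe²⁺]^2); log Q = 5.405.
E = E° − (0.0592/n) log Q = +0.63 − (0.0592/2)(5.405) = +0.470 V.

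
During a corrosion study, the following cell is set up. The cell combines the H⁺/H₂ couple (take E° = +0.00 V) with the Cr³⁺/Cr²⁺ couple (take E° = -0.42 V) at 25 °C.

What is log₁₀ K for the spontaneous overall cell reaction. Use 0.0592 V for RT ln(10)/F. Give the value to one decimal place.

14.2

Cathode: H⁺/H₂; anode: Cr³⁺/Cr²⁺. E°cell = +0.42 V, n = 2.
log K = nE°cell / 0.0592 = (2)(+0.42) / 0.0592 = 14.2.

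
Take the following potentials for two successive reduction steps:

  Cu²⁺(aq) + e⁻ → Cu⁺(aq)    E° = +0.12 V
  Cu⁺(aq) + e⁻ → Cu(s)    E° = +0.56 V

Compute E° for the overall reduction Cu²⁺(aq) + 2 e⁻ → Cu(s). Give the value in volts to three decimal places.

+0.340 V

Adding the free-energy changes (−nFE°) of the two steps gives −n₃FE°₃ = −n₁FE°₁ − n₂FE°₂.
E°₃ = (1×+0.12 + 1×+0.56) / 2 = (+0.680) / 2 = +0.340 V.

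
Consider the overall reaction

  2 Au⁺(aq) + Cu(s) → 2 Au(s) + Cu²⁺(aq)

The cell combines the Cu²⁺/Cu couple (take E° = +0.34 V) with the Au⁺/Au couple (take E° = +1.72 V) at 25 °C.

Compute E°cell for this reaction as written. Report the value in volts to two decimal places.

+1.38 V

The Au⁺/Au couple has the higher reduction potential, so it is the cathode; Cu²⁺/Cu is oxidised at the anode.
E°cell = E°(cathode) − E°(anode) = (+1.72) − (+0.34) = +1.38 V.
Since E°cell > 0, the reaction is spontaneous under standard conditions.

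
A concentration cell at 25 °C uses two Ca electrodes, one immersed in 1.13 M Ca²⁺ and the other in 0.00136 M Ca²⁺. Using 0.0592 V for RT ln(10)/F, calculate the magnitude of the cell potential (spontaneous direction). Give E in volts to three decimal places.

For a concentration cell E°cell = 0. The 1.13 M side is the cathode (reduction is favoured where [Ca²⁺] is higher).
With n = 2, E = −(0.0592/2) log([Ca²⁺]ₐₙ/[Ca²⁺]꜀ₐₜ) = −(0.0592/2) log(0.00136/1.13) = −(0.0592/2)(-2.920) = +0.086 V.

+0.086 V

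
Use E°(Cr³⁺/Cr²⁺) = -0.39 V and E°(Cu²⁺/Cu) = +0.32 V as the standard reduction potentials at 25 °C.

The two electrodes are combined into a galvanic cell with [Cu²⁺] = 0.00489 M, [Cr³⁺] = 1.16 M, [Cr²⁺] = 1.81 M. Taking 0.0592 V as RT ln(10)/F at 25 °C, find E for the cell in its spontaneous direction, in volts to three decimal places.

+0.653 V

Cu²⁺/Cu is the cathode (higher E°), Cr³⁺/Cr²⁺ the anode: E°cell = +0.32 − (-0.39) = +0.71 V, n = 2.
Overall: Cu²⁺(aq) + 2 Cr²⁺(aq) → Cu(s) + 2 Cr³⁺(aq)
Q = [Cr³⁺]^2 / ([Cu²⁺]·[Cr²⁺]^2); log Q = 1.924.
E = E° − (0.0592/n) log Q = +0.71 − (0.0592/2)(1.924) = +0.653 V.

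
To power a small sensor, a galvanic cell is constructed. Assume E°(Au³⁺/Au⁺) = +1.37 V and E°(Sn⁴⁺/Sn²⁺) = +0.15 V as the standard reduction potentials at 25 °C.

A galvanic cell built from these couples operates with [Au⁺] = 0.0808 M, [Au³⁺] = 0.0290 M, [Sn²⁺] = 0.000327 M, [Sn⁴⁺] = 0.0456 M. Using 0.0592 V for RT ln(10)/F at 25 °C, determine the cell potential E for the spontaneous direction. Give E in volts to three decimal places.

+1.143 V

Au³⁺/Au⁺ is the cathode (higher E°), Sn⁴⁺/Sn²⁺ the anode: E°cell = +1.37 − (+0.15) = +1.22 V, n = 2.
Overall: Au³⁺(aq) + Sn²⁺(aq) → Au⁺(aq) + Sn⁴⁺(aq)
Q = [Au⁺]·[Sn⁴⁺] / ([Au³⁺]·[Sn²⁺]); log Q = 2.589.
E = E° − (0.0592/n) log Q = +1.22 − (0.0592/2)(2.589) = +1.143 V.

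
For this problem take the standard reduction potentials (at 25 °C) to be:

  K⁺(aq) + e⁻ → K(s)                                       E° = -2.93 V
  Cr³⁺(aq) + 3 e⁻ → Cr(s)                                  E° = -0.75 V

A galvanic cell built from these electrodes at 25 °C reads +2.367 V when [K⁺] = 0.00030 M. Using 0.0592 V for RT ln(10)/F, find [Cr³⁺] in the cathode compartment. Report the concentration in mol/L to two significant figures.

Cr³⁺/Cr is the cathode, K⁺/K the anode: E°cell = +2.18 V, n = 3.
Overall reaction: Cr³⁺(aq) + 3 K(s) → Cr(s) + 3 K⁺(aq); Q = [K⁺]^3/[Cr³⁺]^1.
From E = E° − (0.0592/n) log Q: log Q = (E° − E)·n/0.0592 = (+2.18 − (+2.367))·3/0.0592 = -9.4764.
So 1·log[Cr³⁺] = 3·log(0.0003) − log Q = -10.5686 − (-9.4764) = -1.0922; [Cr³⁺] = 10^(-1.0922) ≈ 0.081 M.

0.081 M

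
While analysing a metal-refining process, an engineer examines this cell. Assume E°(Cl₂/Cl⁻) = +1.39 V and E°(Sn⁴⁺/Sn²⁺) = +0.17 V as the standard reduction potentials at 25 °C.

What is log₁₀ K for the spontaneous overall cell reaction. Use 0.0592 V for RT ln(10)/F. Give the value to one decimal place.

Cathode: Cl₂/Cl⁻; anode: Sn⁴⁺/Sn²⁺. E°cell = +1.22 V, n = 2.
log K = nE°cell / 0.0592 = (2)(+1.22) / 0.0592 = 41.2.

41.2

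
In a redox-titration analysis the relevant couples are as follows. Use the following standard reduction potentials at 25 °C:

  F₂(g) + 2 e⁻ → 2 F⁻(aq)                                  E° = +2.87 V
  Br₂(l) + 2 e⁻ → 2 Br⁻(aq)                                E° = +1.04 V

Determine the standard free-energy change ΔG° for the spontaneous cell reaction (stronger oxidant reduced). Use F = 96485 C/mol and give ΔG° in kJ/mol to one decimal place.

F₂/F⁻ (E° = +2.87 V) is the cathode; Br₂/Br⁻ (E° = +1.04 V) is the anode, so E°cell = +1.83 V.
Balancing electrons gives n = 2 (lcm of 2 and 2).
ΔG° = −nFE° = −(2)(96485)(+1.83) = -353,135 J = -353.1 kJ/mol.

-353.1 kJ/mol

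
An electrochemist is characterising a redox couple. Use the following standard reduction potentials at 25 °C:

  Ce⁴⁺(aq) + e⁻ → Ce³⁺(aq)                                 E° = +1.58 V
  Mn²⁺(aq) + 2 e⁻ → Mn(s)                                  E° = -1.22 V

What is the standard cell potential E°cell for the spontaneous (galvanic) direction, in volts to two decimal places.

+2.80 V

The Ce⁴⁺/Ce³⁺ couple has the higher reduction potential, so it is the cathode; Mn²⁺/Mn is oxidised at the anode.
E°cell = E°(cathode) − E°(anode) = (+1.58) − (-1.22) = +2.80 V.
Since E°cell > 0, the reaction is spontaneous under standard conditions.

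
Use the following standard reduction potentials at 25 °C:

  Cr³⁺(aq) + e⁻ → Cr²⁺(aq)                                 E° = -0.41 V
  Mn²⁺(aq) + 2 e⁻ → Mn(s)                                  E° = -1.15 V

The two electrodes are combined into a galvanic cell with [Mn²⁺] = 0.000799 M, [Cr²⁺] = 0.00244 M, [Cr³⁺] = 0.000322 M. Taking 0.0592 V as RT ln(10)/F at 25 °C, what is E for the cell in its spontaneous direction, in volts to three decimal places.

+0.780 V

Cr³⁺/Cr²⁺ is the cathode (higher E°), Mn²⁺/Mn the anode: E°cell = -0.41 − (-1.15) = +0.74 V, n = 2.
Overall: 2 Cr³⁺(aq) + Mn(s) → 2 Cr²⁺(aq) + Mn²⁺(aq)
Q = [Cr²⁺]^2·[Mn²⁺] / ([Cr³⁺]^2); log Q = -1.338.
E = E° − (0.0592/n) log Q = +0.74 − (0.0592/2)(-1.338) = +0.780 V.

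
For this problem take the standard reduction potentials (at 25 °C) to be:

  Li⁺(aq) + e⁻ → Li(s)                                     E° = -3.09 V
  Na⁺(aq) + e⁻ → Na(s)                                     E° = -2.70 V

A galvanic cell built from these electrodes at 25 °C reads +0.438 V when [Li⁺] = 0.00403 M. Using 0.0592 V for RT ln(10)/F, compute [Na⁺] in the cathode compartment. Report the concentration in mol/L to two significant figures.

Na⁺/Na is the cathode, Li⁺/Li the anode: E°cell = +0.39 V, n = 1.
Overall reaction: Na⁺(aq) + Li(s) → Na(s) + Li⁺(aq); Q = [Li⁺]^1/[Na⁺]^1.
From E = E° − (0.0592/n) log Q: log Q = (E° − E)·n/0.0592 = (+0.39 − (+0.438))·1/0.0592 = -0.8108.
So 1·log[Na⁺] = 1·log(0.00403) − log Q = -2.3947 − (-0.8108) = -1.5839; [Na⁺] = 10^(-1.5839) ≈ 0.026 M.

0.026 M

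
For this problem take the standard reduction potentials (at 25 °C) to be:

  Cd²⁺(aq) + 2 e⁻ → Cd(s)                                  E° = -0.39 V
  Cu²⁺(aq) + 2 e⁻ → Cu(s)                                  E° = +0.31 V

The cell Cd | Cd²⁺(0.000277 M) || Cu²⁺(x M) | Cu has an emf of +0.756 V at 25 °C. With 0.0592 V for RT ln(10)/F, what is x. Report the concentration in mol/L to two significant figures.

0.022 M

Cu²⁺/Cu is the cathode, Cd²⁺/Cd the anode: E°cell = +0.70 V, n = 2.
Overall reaction: Cu²⁺(aq) + Cd(s) → Cu(s) + Cd²⁺(aq); Q = [Cd²⁺]^1/[Cu²⁺]^1.
From E = E° − (0.0592/n) log Q: log Q = (E° − E)·n/0.0592 = (+0.70 − (+0.756))·2/0.0592 = -1.8919.
So 1·log[Cu²⁺] = 1·log(0.000277) − log Q = -3.5575 − (-1.8919) = -1.6656; [Cu²⁺] = 10^(-1.6656) ≈ 0.022 M.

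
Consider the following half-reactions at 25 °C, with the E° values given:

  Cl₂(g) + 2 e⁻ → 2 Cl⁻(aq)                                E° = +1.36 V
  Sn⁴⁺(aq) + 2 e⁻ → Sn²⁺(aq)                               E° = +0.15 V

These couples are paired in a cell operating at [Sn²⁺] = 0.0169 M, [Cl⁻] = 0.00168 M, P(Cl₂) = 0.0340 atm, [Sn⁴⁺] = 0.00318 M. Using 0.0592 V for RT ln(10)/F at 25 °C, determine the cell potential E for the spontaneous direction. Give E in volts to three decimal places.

Cl₂/Cl⁻ is the cathode (higher E°), Sn⁴⁺/Sn²⁺ the anode: E°cell = +1.36 − (+0.15) = +1.21 V, n = 2.
Overall: Cl₂(g) + Sn²⁺(aq) → 2 Cl⁻(aq) + Sn⁴⁺(aq)
Q = [Cl⁻]^2·[Sn⁴⁺] / (P(Cl₂)·[Sn²⁺]); log Q = -4.806.
E = E° − (0.0592/n) log Q = +1.21 − (0.0592/2)(-4.806) = +1.352 V.

+1.352 V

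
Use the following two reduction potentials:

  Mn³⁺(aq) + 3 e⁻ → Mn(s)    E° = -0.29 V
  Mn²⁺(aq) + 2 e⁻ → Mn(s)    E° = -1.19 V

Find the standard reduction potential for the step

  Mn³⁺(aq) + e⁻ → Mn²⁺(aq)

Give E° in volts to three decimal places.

Sequential free energies add, so n₃E°₃ = n₁E°₁ + n₂E°₂.
With n₃ = 3, and the known step contributing 2×(-1.19) V, the unknown satisfies 1·E° = 3×(-0.29) − 2×(-1.19) = +1.510.
E° = +1.510 / 1 = +1.510 V.

+1.510 V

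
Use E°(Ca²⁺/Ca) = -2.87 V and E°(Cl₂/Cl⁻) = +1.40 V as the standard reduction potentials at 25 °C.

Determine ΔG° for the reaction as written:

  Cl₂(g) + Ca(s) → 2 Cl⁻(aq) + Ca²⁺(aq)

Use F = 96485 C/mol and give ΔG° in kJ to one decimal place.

As written, Cl₂/Cl⁻ is reduced (cathode) and Ca²⁺/Ca is oxidised (anode), so E°cell = (+1.40) − (-2.87) = +4.27 V.
Balancing electrons gives n = 2.
ΔG° = −nFE° = −(2)(96485)(+4.27) = -823,982 J = -824.0 kJ.

-824.0 kJ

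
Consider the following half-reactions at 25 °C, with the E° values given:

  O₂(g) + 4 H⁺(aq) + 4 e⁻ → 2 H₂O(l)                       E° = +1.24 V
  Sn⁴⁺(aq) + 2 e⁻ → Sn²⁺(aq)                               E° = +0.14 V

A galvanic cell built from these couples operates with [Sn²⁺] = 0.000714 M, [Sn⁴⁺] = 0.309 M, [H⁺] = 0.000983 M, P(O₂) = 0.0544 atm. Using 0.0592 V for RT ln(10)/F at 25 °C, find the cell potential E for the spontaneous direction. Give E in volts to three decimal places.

O₂/H₂O is the cathode (higher E°), Sn⁴⁺/Sn²⁺ the anode: E°cell = +1.24 − (+0.14) = +1.10 V, n = 4.
Overall: O₂(g) + 4 H⁺(aq) + 2 Sn²⁺(aq) → 2 H₂O(l) + 2 Sn⁴⁺(aq)
Q = [Sn⁴⁺]^2 / (P(O₂)·[H⁺]^4·[Sn²⁺]^2); log Q = 18.567.
E = E° − (0.0592/n) log Q = +1.10 − (0.0592/4)(18.567) = +0.825 V.

+0.825 V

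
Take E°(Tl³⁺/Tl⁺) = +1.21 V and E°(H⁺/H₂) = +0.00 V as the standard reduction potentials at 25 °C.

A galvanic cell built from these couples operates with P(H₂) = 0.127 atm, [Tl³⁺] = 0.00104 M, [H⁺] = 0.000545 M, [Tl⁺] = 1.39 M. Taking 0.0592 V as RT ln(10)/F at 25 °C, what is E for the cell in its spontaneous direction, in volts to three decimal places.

Tl³⁺/Tl⁺ is the cathode (higher E°), H⁺/H₂ the anode: E°cell = +1.21 − (+0.00) = +1.21 V, n = 2.
Overall: Tl³⁺(aq) + H₂(g) → Tl⁺(aq) + 2 H⁺(aq)
Q = [Tl⁺]·[H⁺]^2 / ([Tl³⁺]·P(H₂)); log Q = -2.505.
E = E° − (0.0592/n) log Q = +1.21 − (0.0592/2)(-2.505) = +1.284 V.

+1.284 V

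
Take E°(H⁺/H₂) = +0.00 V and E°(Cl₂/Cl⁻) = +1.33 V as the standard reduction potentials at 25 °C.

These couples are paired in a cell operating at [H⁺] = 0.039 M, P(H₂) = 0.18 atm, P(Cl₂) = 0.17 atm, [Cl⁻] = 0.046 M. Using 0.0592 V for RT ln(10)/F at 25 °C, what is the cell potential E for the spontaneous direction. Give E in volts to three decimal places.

Cl₂/Cl⁻ is the cathode (higher E°), H⁺/H₂ the anode: E°cell = +1.33 − (+0.00) = +1.33 V, n = 2.
Overall: Cl₂(g) + H₂(g) → 2 Cl⁻(aq) + 2 H⁺(aq)
Q = [Cl⁻]^2·[H⁺]^2 / (P(Cl₂)·P(H₂)); log Q = -3.978.
E = E° − (0.0592/n) log Q = +1.33 − (0.0592/2)(-3.978) = +1.448 V.

+1.448 V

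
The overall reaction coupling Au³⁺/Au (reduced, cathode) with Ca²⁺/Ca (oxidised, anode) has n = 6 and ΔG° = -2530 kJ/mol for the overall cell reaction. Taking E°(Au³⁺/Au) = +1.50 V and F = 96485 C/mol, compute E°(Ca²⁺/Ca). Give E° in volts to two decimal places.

E°cell = −ΔG°/(nF) = −(-2530×10³)/((6)(96485)) = +4.370 V.
Since Au³⁺/Au is the cathode and Ca²⁺/Ca the anode, E°cell = E°(Au³⁺/Au) − E°(Ca²⁺/Ca).
So E°(Ca²⁺/Ca) = E°(Au³⁺/Au) − E°cell = (+1.50) − (+4.370) = -2.87 V.

-2.87 V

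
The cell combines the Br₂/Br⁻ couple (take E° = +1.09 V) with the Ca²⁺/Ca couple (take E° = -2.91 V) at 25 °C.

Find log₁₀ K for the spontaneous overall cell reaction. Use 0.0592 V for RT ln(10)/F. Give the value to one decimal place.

135.1

Cathode: Br₂/Br⁻; anode: Ca²⁺/Ca. E°cell = +4.00 V, n = 2.
log K = nE°cell / 0.0592 = (2)(+4.00) / 0.0592 = 135.1.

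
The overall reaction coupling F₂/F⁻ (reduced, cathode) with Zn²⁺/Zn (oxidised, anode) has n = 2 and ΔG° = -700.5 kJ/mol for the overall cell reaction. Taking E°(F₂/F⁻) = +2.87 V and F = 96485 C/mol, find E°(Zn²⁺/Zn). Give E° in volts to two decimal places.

E°cell = −ΔG°/(nF) = −(-700.5×10³)/((2)(96485)) = +3.630 V.
Since F₂/F⁻ is the cathode and Zn²⁺/Zn the anode, E°cell = E°(F₂/F⁻) − E°(Zn²⁺/Zn).
So E°(Zn²⁺/Zn) = E°(F₂/F⁻) − E°cell = (+2.87) − (+3.630) = -0.76 V.

-0.76 V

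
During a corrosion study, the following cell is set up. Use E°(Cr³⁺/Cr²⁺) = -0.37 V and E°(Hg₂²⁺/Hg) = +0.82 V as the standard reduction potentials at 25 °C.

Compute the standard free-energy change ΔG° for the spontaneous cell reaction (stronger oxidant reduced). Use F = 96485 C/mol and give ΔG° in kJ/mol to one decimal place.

Hg₂²⁺/Hg (E° = +0.82 V) is the cathode; Cr³⁺/Cr²⁺ (E° = -0.37 V) is the anode, so E°cell = +1.19 V.
Balancing electrons gives n = 2 (lcm of 2 and 1).
ΔG° = −nFE° = −(2)(96485)(+1.19) = -229,634 J = -229.6 kJ/mol.

-229.6 kJ/mol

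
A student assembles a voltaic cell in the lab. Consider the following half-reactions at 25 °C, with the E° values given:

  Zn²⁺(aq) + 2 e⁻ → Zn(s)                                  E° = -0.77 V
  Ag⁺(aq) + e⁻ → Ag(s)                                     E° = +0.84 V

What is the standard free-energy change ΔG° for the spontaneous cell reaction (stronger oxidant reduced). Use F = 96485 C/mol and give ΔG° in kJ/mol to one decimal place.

-310.7 kJ/mol

Ag⁺/Ag (E° = +0.84 V) is the cathode; Zn²⁺/Zn (E° = -0.77 V) is the anode, so E°cell = +1.61 V.
Balancing electrons gives n = 2 (lcm of 1 and 2).
ΔG° = −nFE° = −(2)(96485)(+1.61) = -310,682 J = -310.7 kJ/mol.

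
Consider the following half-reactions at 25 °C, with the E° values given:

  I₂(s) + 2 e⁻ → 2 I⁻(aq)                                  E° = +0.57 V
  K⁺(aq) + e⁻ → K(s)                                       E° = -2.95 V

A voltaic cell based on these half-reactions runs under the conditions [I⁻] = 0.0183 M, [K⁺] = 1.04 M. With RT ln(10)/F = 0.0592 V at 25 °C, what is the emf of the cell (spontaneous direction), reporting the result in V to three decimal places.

+3.622 V

I₂/I⁻ is the cathode (higher E°), K⁺/K the anode: E°cell = +0.57 − (-2.95) = +3.52 V, n = 2.
Overall: I₂(s) + 2 K(s) → 2 I⁻(aq) + 2 K⁺(aq)
Q = [I⁻]^2·[K⁺]^2; log Q = -3.441.
E = E° − (0.0592/n) log Q = +3.52 − (0.0592/2)(-3.441) = +3.622 V.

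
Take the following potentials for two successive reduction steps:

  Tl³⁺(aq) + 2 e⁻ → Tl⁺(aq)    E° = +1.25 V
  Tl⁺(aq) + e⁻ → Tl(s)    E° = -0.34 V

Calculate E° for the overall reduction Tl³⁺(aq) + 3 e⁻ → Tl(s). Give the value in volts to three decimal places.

Adding the free-energy changes (−nFE°) of the two steps gives −n₃FE°₃ = −n₁FE°₁ − n₂FE°₂.
E°₃ = (2×+1.25 + 1×-0.34) / 3 = (+2.160) / 3 = +0.720 V.

+0.720 V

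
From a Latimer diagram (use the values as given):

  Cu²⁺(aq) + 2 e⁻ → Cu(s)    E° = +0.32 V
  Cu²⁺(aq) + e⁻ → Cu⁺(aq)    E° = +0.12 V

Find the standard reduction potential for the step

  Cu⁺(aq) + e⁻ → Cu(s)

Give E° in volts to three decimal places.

+0.520 V

Sequential free energies add, so n₃E°₃ = n₁E°₁ + n₂E°₂.
With n₃ = 2, and the known step contributing 1×(+0.12) V, the unknown satisfies 1·E° = 2×(+0.32) − 1×(+0.12) = +0.520.
E° = +0.520 / 1 = +0.520 V.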